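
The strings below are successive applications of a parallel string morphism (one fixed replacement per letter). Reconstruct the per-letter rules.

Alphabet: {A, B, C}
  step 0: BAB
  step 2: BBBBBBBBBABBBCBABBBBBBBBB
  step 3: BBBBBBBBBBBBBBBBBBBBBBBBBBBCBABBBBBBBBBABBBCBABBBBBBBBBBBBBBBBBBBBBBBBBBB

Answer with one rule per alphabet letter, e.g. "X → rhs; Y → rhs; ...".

A->CBA, B->BBB, C->A

  step 2 ⇒ step 3: BBBBBBBBBABBBCBABBBBBBBBB ⇒ BBB·BBB·BBB·BBB·BBB·BBB·BBB·BBB·BBB·CBA·BBB·BBB·BBB·A·BBB·CBA·BBB·BBB·BBB·BBB·BBB·BBB·BBB·BBB·BBB
    A ↦ CBA
    B ↦ BBB
    C ↦ A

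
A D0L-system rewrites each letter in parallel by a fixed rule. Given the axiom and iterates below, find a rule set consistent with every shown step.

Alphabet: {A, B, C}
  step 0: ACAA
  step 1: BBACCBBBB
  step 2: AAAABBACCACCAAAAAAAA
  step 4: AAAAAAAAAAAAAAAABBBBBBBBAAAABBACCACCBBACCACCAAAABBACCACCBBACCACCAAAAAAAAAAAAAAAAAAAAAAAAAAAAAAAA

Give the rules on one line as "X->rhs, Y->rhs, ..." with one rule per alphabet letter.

  step 1 ⇒ step 2: BBACCBBBB ⇒ AA·AA·BB·ACC·ACC·AA·AA·AA·AA
    A ↦ BB
    B ↦ AA
    C ↦ ACC

A->BB, B->AA, C->ACC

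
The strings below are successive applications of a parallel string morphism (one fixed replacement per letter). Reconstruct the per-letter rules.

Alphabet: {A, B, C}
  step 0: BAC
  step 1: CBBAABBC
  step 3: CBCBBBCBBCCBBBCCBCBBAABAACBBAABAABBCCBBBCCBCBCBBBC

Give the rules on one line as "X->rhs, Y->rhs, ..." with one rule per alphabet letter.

A->BAA, B->CB, C->BBC

  step 0 ⇒ step 1: BAC ⇒ CB·BAA·BBC
    A ↦ BAA
    B ↦ CB
    C ↦ BBC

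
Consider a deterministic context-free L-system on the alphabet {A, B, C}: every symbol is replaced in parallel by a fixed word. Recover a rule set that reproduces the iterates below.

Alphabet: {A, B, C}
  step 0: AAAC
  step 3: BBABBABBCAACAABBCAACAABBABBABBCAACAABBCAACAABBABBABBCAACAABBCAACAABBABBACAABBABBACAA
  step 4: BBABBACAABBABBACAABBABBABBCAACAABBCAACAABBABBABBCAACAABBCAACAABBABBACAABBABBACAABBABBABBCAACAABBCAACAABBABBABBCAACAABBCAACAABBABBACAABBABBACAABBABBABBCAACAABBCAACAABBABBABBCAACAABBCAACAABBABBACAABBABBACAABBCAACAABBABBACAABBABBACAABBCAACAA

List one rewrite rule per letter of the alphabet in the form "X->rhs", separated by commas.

  step 3 ⇒ step 4: BBABBABBCAACAABBCAACAABBABBABBCAACAABBCAACAABBABBABBCAACAABBCAACAABBABBACAABBABBACAA ⇒ BBA·BBA·CAA·BBA·BBA·CAA·BBA·BBA·BB·CAA·CAA·BB·CAA·CAA·BBA·BBA·BB·CAA·CAA·BB·CAA·CAA·BBA·BBA·CAA·BBA·BBA·CAA·BBA·BBA·BB·CAA·CAA·BB·CAA·CAA·BBA·BBA·BB·CAA·CAA·BB·CAA·CAA·BBA·BBA·CAA·BBA·BBA·CAA·BBA·BBA·BB·CAA·CAA·BB·CAA·CAA·BBA·BBA·BB·CAA·CAA·BB·CAA·CAA·BBA·BBA·CAA·BBA·BBA·CAA·BB·CAA·CAA·BBA·BBA·CAA·BBA·BBA·CAA·BB·CAA·CAA
    A ↦ CAA
    B ↦ BBA
    C ↦ BB

A->CAA, B->BBA, C->BB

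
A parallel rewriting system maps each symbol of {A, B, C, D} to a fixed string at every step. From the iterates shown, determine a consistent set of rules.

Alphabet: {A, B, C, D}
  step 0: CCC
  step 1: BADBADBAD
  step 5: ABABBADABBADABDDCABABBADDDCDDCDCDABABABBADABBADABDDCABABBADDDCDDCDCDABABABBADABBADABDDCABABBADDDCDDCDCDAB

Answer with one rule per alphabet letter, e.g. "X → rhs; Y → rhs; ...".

A->D, B->DC, C->BAD, D->AB

  step 0 ⇒ step 1: CCC ⇒ BAD·BAD·BAD
    C ↦ BAD
    A ↦ D  (constrained at step 1)
    B ↦ DC  (constrained at step 1)
    D ↦ AB  (constrained at step 1)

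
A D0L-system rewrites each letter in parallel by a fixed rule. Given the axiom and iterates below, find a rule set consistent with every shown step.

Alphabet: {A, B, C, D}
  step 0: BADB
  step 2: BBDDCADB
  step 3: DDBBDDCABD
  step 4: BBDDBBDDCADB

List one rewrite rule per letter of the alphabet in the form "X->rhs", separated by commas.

A->DCA, B->D, C->D, D->B

  step 3 ⇒ step 4: DDBBDDCABD ⇒ B·B·D·D·B·B·D·DCA·D·B
    A ↦ DCA
    B ↦ D
    C ↦ D
    D ↦ B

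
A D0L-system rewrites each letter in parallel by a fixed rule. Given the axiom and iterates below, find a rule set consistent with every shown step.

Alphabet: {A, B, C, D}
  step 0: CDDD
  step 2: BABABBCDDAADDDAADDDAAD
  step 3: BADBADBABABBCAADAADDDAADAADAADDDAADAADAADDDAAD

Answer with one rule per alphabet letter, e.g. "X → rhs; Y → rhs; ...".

  step 2 ⇒ step 3: BABABBCDDAADDDAADDDAAD ⇒ BA·D·BA·D·BA·BA·BBC·AAD·AAD·D·D·AAD·AAD·AAD·D·D·AAD·AAD·AAD·D·D·AAD
    A ↦ D
    B ↦ BA
    C ↦ BBC
    D ↦ AAD

A->D, B->BA, C->BBC, D->AAD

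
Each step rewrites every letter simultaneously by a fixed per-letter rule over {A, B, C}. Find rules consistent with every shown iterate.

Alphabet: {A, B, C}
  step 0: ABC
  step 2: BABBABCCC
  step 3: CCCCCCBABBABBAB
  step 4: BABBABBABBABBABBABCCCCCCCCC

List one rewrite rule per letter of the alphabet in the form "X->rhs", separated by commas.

A->C, B->C, C->BAB

  step 3 ⇒ step 4: CCCCCCBABBABBAB ⇒ BAB·BAB·BAB·BAB·BAB·BAB·C·C·C·C·C·C·C·C·C
    A ↦ C
    B ↦ C
    C ↦ BAB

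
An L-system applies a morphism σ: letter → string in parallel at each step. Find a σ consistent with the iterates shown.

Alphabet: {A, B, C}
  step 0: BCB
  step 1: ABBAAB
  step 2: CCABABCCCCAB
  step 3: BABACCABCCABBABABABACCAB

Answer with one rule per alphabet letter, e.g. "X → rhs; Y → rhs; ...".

A->CC, B->AB, C->BA

  step 2 ⇒ step 3: CCABABCCCCAB ⇒ BA·BA·CC·AB·CC·AB·BA·BA·BA·BA·CC·AB
    A ↦ CC
    B ↦ AB
    C ↦ BA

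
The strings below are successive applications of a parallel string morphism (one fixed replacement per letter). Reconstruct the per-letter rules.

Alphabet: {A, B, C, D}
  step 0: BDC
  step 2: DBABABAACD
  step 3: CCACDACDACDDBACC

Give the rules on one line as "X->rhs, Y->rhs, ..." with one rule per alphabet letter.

A->D, B->AC, C->BA, D->CC

  step 2 ⇒ step 3: DBABABAACD ⇒ CC·AC·D·AC·D·AC·D·D·BA·CC
    A ↦ D
    B ↦ AC
    C ↦ BA
    D ↦ CC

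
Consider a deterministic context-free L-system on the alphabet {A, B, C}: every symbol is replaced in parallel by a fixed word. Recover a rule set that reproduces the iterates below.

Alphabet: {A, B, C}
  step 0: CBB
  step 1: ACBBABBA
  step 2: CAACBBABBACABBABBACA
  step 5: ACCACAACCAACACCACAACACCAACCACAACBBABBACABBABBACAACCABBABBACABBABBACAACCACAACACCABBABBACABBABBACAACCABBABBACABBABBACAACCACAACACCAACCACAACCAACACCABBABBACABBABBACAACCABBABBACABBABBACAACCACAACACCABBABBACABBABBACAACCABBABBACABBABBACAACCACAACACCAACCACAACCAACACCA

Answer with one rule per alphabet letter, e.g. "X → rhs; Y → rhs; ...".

  step 1 ⇒ step 2: ACBBABBA ⇒ CA·AC·BBA·BBA·CA·BBA·BBA·CA
    A ↦ CA
    B ↦ BBA
    C ↦ AC

A->CA, B->BBA, C->AC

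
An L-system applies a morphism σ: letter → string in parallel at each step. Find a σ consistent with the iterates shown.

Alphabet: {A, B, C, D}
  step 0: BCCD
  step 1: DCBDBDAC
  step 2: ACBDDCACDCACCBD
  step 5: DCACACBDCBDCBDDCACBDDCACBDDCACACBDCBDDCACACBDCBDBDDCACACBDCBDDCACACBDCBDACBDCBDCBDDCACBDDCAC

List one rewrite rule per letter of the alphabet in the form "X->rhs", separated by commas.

A->C, B->DC, C->BD, D->AC

  step 1 ⇒ step 2: DCBDBDAC ⇒ AC·BD·DC·AC·DC·AC·C·BD
    A ↦ C
    B ↦ DC
    C ↦ BD
    D ↦ AC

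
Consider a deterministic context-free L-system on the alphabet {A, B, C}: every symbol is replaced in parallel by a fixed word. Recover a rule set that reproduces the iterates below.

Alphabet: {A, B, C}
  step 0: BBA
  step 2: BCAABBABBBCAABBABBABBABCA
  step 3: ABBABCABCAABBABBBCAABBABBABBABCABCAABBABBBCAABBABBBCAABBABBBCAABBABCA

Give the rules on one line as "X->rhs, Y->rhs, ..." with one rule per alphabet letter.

A->BCA, B->ABB, C->A

  step 2 ⇒ step 3: BCAABBABBBCAABBABBABBABCA ⇒ ABB·A·BCA·BCA·ABB·ABB·BCA·ABB·ABB·ABB·A·BCA·BCA·ABB·ABB·BCA·ABB·ABB·BCA·ABB·ABB·BCA·ABB·A·BCA
    A ↦ BCA
    B ↦ ABB
    C ↦ A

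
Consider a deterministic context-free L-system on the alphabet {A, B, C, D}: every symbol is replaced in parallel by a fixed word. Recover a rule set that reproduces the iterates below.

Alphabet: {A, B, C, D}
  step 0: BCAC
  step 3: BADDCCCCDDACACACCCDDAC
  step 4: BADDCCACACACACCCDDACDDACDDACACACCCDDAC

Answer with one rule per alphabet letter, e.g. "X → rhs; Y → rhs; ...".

A->DD, B->BA, C->AC, D->C

  step 3 ⇒ step 4: BADDCCCCDDACACACCCDDAC ⇒ BA·DD·C·C·AC·AC·AC·AC·C·C·DD·AC·DD·AC·DD·AC·AC·AC·C·C·DD·AC
    A ↦ DD
    B ↦ BA
    C ↦ AC
    D ↦ C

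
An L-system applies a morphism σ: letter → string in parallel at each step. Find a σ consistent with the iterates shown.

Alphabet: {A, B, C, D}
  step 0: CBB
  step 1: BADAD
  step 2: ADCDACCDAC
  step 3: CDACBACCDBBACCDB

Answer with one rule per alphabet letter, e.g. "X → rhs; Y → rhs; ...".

  step 2 ⇒ step 3: ADCDACCDAC ⇒ CD·AC·B·AC·CD·B·B·AC·CD·B
    A ↦ CD
    C ↦ B
    D ↦ AC
  step 0 ⇒ step 1: CBB ⇒ B·AD·AD
    B ↦ AD

A->CD, B->AD, C->B, D->AC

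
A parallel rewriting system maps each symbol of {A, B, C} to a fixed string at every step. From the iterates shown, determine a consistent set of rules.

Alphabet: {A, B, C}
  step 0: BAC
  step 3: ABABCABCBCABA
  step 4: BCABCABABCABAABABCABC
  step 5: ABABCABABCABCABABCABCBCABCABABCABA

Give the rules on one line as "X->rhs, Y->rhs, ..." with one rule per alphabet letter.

  step 4 ⇒ step 5: BCABCABABCABAABABCABC ⇒ A·BA·BC·A·BA·BC·A·BC·A·BA·BC·A·BC·BC·A·BC·A·BA·BC·A·BA
    A ↦ BC
    B ↦ A
    C ↦ BA

A->BC, B->A, C->BA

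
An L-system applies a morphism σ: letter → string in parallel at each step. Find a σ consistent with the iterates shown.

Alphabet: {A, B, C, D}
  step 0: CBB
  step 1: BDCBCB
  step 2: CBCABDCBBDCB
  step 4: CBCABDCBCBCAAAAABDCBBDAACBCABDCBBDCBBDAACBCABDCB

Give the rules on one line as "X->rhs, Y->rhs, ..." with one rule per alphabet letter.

A->AA, B->CB, C->BD, D->CA

  step 1 ⇒ step 2: BDCBCB ⇒ CB·CA·BD·CB·BD·CB
    B ↦ CB
    C ↦ BD
    D ↦ CA
    A ↦ AA  (constrained at step 2)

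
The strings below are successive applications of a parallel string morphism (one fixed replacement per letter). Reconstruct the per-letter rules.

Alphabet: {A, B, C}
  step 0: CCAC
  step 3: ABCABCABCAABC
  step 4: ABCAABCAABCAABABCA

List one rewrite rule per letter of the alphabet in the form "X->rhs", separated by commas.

A->AB, B->C, C->A

  step 3 ⇒ step 4: ABCABCABCAABC ⇒ AB·C·A·AB·C·A·AB·C·A·AB·AB·C·A
    A ↦ AB
    B ↦ C
    C ↦ A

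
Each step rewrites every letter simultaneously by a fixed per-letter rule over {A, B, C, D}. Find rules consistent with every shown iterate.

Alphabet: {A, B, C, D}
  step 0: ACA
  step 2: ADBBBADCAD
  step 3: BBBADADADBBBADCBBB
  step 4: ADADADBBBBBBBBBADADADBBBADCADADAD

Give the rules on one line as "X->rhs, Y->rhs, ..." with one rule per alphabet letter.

  step 3 ⇒ step 4: BBBADADADBBBADCBBB ⇒ AD·AD·AD·B·BB·B·BB·B·BB·AD·AD·AD·B·BB·ADC·AD·AD·AD
    A ↦ B
    B ↦ AD
    C ↦ ADC
    D ↦ BB

A->B, B->AD, C->ADC, D->BB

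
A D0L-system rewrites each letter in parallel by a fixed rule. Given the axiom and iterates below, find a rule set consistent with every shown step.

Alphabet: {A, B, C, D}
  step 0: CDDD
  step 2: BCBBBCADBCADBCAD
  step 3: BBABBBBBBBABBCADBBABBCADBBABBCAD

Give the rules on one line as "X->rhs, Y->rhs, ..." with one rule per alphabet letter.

A->BC, B->BB, C->AB, D->AD

  step 2 ⇒ step 3: BCBBBCADBCADBCAD ⇒ BB·AB·BB·BB·BB·AB·BC·AD·BB·AB·BC·AD·BB·AB·BC·AD
    A ↦ BC
    B ↦ BB
    C ↦ AB
    D ↦ AD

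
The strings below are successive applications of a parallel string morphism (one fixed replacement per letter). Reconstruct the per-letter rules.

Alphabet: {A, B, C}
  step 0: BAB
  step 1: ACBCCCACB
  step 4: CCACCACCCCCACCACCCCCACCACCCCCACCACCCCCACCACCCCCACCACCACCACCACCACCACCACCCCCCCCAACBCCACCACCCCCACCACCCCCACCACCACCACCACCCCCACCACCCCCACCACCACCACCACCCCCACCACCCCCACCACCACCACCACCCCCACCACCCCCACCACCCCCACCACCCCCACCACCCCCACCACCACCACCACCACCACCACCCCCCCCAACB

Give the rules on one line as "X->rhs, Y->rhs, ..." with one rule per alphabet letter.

A->CCC, B->ACB, C->CCA

  step 0 ⇒ step 1: BAB ⇒ ACB·CCC·ACB
    A ↦ CCC
    B ↦ ACB
    C ↦ CCA  (constrained at step 1)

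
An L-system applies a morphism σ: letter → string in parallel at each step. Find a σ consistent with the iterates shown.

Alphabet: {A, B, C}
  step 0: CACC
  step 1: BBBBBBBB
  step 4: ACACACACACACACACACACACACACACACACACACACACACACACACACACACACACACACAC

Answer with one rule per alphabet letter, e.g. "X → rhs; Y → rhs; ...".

  step 0 ⇒ step 1: CACC ⇒ BB·BB·BB·BB
    A ↦ BB
    C ↦ BB
    B ↦ AC  (constrained at step 1)

A->BB, B->AC, C->BB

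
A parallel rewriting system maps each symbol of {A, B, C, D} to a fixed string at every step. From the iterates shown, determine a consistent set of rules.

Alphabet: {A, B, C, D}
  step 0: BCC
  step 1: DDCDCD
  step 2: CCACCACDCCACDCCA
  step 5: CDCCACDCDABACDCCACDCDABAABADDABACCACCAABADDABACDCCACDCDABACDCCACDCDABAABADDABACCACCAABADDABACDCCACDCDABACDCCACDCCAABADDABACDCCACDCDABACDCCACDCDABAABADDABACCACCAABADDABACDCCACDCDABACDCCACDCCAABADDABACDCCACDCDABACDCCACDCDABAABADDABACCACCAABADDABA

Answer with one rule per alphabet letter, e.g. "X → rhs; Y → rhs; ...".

A->ABA, B->DD, C->CD, D->CCA

  step 1 ⇒ step 2: DDCDCD ⇒ CCA·CCA·CD·CCA·CD·CCA
    C ↦ CD
    D ↦ CCA
    A ↦ ABA  (constrained at step 2)
  step 0 ⇒ step 1: BCC ⇒ DD·CD·CD
    B ↦ DD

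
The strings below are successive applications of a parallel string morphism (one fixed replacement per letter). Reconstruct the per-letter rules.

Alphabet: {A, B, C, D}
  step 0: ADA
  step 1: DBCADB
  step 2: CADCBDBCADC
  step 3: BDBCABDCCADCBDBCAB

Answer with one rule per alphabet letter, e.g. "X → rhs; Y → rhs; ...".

A->DB, B->DC, C->B, D->CA

  step 2 ⇒ step 3: CADCBDBCADC ⇒ B·DB·CA·B·DC·CA·DC·B·DB·CA·B
    A ↦ DB
    B ↦ DC
    C ↦ B
    D ↦ CA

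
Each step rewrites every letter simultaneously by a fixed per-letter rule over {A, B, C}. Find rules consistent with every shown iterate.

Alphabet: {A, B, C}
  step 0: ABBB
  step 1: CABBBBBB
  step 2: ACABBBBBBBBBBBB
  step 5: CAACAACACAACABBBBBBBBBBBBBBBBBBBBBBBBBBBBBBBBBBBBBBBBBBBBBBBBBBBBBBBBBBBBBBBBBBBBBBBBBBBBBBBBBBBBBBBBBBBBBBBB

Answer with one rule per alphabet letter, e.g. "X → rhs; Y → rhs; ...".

A->CA, B->BB, C->A

  step 1 ⇒ step 2: CABBBBBB ⇒ A·CA·BB·BB·BB·BB·BB·BB
    A ↦ CA
    B ↦ BB
    C ↦ A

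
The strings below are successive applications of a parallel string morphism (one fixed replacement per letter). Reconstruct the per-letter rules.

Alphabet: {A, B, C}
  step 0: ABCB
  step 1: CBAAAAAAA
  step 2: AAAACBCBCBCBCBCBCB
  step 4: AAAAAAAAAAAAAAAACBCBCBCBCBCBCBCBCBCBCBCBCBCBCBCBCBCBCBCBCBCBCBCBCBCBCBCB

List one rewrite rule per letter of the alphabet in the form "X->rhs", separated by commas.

A->CB, B->AAA, C->A

  step 1 ⇒ step 2: CBAAAAAAA ⇒ A·AAA·CB·CB·CB·CB·CB·CB·CB
    A ↦ CB
    B ↦ AAA
    C ↦ A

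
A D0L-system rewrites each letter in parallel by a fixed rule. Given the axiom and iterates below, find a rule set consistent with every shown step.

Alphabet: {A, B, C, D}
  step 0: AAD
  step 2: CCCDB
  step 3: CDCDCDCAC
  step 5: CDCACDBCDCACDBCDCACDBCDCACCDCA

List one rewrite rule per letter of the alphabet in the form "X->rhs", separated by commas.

  step 2 ⇒ step 3: CCCDB ⇒ CD·CD·CD·CA·C
    B ↦ C
    C ↦ CD
    D ↦ CA
    A ↦ B  (constrained at step 0)

A->B, B->C, C->CD, D->CA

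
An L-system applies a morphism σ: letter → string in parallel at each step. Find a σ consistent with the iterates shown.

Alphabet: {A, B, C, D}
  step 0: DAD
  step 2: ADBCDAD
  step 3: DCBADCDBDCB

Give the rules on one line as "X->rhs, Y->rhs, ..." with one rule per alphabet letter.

A->DC, B->AD, C->CD, D->B

  step 2 ⇒ step 3: ADBCDAD ⇒ DC·B·AD·CD·B·DC·B
    A ↦ DC
    B ↦ AD
    C ↦ CD
    D ↦ B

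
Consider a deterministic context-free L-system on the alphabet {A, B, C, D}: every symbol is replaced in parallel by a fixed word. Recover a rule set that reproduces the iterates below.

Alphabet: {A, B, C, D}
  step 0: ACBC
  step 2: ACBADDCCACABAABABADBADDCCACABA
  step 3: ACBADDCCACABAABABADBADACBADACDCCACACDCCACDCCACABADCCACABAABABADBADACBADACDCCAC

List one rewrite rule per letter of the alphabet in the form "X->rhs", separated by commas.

A->AC, B->DCC, C->BAD, D->ABA

  step 2 ⇒ step 3: ACBADDCCACABAABABADBADDCCACABA ⇒ AC·BAD·DCC·AC·ABA·ABA·BAD·BAD·AC·BAD·AC·DCC·AC·AC·DCC·AC·DCC·AC·ABA·DCC·AC·ABA·ABA·BAD·BAD·AC·BAD·AC·DCC·AC
    A ↦ AC
    B ↦ DCC
    C ↦ BAD
    D ↦ ABA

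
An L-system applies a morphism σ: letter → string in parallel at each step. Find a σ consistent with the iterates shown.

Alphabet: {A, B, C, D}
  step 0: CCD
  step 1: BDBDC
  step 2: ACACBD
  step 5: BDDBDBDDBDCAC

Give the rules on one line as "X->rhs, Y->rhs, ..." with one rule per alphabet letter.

  step 1 ⇒ step 2: BDBDC ⇒ A·C·A·C·BD
    B ↦ A
    C ↦ BD
    D ↦ C
    A ↦ D  (constrained at step 2)

A->D, B->A, C->BD, D->C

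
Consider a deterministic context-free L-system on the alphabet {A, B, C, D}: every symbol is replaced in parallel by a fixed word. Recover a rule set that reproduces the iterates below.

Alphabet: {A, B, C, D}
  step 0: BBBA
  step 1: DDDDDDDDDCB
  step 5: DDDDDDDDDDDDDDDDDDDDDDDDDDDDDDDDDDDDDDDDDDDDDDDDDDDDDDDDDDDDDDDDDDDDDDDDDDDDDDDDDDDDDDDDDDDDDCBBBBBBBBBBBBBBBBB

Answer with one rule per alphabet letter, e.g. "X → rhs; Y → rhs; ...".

  step 0 ⇒ step 1: BBBA ⇒ DDD·DDD·DDD·CB
    A ↦ CB
    B ↦ DDD
    C ↦ BAD  (constrained at step 1)
    D ↦ B  (constrained at step 1)

A->CB, B->DDD, C->BAD, D->B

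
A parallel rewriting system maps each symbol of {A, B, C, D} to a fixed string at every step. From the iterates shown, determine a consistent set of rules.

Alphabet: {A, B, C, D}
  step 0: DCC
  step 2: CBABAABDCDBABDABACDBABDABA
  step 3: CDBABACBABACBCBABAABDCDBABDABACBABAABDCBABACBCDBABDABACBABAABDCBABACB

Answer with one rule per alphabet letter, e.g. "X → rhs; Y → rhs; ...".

A->CB, B->ABA, C->CDB, D->ABD

  step 2 ⇒ step 3: CBABAABDCDBABDABACDBABDABA ⇒ CDB·ABA·CB·ABA·CB·CB·ABA·ABD·CDB·ABD·ABA·CB·ABA·ABD·CB·ABA·CB·CDB·ABD·ABA·CB·ABA·ABD·CB·ABA·CB
    A ↦ CB
    B ↦ ABA
    C ↦ CDB
    D ↦ ABD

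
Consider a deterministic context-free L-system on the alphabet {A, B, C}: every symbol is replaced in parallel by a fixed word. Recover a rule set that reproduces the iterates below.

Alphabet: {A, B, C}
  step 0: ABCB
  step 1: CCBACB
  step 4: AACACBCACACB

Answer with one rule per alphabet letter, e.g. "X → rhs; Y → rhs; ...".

  step 0 ⇒ step 1: ABCB ⇒ C·CB·A·CB
    A ↦ C
    B ↦ CB
    C ↦ A

A->C, B->CB, C->A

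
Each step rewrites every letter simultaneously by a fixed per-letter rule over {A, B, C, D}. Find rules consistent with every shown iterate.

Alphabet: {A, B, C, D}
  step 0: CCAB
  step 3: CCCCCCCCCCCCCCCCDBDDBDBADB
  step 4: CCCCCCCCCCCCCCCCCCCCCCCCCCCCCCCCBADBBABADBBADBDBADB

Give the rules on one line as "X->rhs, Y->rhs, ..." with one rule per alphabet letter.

A->D, B->DB, C->CC, D->BA

  step 3 ⇒ step 4: CCCCCCCCCCCCCCCCDBDDBDBADB ⇒ CC·CC·CC·CC·CC·CC·CC·CC·CC·CC·CC·CC·CC·CC·CC·CC·BA·DB·BA·BA·DB·BA·DB·D·BA·DB
    A ↦ D
    B ↦ DB
    C ↦ CC
    D ↦ BA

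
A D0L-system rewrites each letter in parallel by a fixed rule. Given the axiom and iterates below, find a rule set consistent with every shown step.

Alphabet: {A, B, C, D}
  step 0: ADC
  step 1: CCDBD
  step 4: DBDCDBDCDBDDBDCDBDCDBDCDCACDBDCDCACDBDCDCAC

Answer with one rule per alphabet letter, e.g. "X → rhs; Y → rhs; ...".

A->C, B->DCA, C->DBD, D->C

  step 0 ⇒ step 1: ADC ⇒ C·C·DBD
    A ↦ C
    C ↦ DBD
    D ↦ C
    B ↦ DCA  (constrained at step 1)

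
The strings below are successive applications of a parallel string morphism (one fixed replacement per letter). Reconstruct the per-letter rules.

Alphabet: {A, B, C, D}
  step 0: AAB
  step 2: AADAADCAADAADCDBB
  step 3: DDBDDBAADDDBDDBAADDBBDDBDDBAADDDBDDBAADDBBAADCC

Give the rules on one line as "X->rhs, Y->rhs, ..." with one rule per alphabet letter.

A->DDB, B->C, C->DBB, D->AAD

  step 2 ⇒ step 3: AADAADCAADAADCDBB ⇒ DDB·DDB·AAD·DDB·DDB·AAD·DBB·DDB·DDB·AAD·DDB·DDB·AAD·DBB·AAD·C·C
    A ↦ DDB
    B ↦ C
    C ↦ DBB
    D ↦ AAD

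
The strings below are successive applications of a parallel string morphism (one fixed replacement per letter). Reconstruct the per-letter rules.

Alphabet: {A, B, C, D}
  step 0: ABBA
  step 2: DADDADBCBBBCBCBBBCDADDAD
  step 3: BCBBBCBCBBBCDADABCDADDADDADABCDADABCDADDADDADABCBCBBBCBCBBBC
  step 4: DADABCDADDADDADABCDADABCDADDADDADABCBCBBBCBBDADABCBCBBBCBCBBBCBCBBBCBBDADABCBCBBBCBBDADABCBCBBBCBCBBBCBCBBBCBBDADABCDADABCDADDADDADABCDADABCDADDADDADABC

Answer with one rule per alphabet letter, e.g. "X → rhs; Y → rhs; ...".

  step 3 ⇒ step 4: BCBBBCBCBBBCDADABCDADDADDADABCDADABCDADDADDADABCBCBBBCBCBBBC ⇒ DAD·ABC·DAD·DAD·DAD·ABC·DAD·ABC·DAD·DAD·DAD·ABC·BC·BB·BC·BB·DAD·ABC·BC·BB·BC·BC·BB·BC·BC·BB·BC·BB·DAD·ABC·BC·BB·BC·BB·DAD·ABC·BC·BB·BC·BC·BB·BC·BC·BB·BC·BB·DAD·ABC·DAD·ABC·DAD·DAD·DAD·ABC·DAD·ABC·DAD·DAD·DAD·ABC
    A ↦ BB
    B ↦ DAD
    C ↦ ABC
    D ↦ BC

A->BB, B->DAD, C->ABC, D->BC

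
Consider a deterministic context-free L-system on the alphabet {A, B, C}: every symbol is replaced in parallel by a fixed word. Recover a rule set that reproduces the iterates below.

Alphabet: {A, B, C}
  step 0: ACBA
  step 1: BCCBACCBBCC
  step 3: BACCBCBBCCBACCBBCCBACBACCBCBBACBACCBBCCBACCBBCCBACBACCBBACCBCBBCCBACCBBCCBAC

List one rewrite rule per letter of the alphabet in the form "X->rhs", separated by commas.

A->BCC, B->CB, C->BAC

  step 0 ⇒ step 1: ACBA ⇒ BCC·BAC·CB·BCC
    A ↦ BCC
    B ↦ CB
    C ↦ BAC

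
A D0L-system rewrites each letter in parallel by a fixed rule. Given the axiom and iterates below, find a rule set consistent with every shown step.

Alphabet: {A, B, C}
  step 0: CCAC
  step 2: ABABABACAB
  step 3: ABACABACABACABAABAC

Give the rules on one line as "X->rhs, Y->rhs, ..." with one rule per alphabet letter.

  step 2 ⇒ step 3: ABABABACAB ⇒ AB·AC·AB·AC·AB·AC·AB·A·AB·AC
    A ↦ AB
    B ↦ AC
    C ↦ A

A->AB, B->AC, C->A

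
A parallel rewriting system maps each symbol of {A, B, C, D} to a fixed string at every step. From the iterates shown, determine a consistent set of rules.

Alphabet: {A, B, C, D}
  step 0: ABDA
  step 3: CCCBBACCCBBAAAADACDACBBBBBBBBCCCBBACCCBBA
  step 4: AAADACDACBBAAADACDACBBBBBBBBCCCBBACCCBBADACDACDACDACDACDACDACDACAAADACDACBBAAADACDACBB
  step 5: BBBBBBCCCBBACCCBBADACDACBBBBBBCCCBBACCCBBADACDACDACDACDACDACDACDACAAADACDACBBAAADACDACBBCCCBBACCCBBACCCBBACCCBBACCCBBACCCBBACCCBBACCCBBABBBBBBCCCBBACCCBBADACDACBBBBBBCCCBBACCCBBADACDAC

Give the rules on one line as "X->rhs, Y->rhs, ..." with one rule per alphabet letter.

A->BB, B->DAC, C->A, D->CCC

  step 4 ⇒ step 5: AAADACDACBBAAADACDACBBBBBBBBCCCBBACCCBBADACDACDACDACDACDACDACDACAAADACDACBBAAADACDACBB ⇒ BB·BB·BB·CCC·BB·A·CCC·BB·A·DAC·DAC·BB·BB·BB·CCC·BB·A·CCC·BB·A·DAC·DAC·DAC·DAC·DAC·DAC·DAC·DAC·A·A·A·DAC·DAC·BB·A·A·A·DAC·DAC·BB·CCC·BB·A·CCC·BB·A·CCC·BB·A·CCC·BB·A·CCC·BB·A·CCC·BB·A·CCC·BB·A·CCC·BB·A·BB·BB·BB·CCC·BB·A·CCC·BB·A·DAC·DAC·BB·BB·BB·CCC·BB·A·CCC·BB·A·DAC·DAC
    A ↦ BB
    B ↦ DAC
    C ↦ A
    D ↦ CCC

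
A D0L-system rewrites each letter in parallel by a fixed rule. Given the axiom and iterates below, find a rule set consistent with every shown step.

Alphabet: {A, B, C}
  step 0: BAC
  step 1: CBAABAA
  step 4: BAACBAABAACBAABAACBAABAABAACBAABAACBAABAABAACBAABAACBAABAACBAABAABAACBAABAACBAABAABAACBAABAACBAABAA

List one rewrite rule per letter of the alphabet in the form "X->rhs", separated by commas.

A->BAA, B->C, C->BAA

  step 0 ⇒ step 1: BAC ⇒ C·BAA·BAA
    A ↦ BAA
    B ↦ C
    C ↦ BAA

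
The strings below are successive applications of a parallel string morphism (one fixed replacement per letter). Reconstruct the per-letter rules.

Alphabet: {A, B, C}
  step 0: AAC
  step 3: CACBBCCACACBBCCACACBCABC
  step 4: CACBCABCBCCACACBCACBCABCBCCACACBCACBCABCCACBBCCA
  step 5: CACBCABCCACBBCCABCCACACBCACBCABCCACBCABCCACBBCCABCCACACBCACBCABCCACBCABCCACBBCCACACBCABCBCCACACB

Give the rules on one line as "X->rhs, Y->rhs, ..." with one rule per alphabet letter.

  step 4 ⇒ step 5: CACBCABCBCCACACBCACBCABCBCCACACBCACBCABCCACBBCCA ⇒ CA·CB·CA·BC·CA·CB·BC·CA·BC·CA·CA·CB·CA·CB·CA·BC·CA·CB·CA·BC·CA·CB·BC·CA·BC·CA·CA·CB·CA·CB·CA·BC·CA·CB·CA·BC·CA·CB·BC·CA·CA·CB·CA·BC·BC·CA·CA·CB
    A ↦ CB
    B ↦ BC
    C ↦ CA

A->CB, B->BC, C->CA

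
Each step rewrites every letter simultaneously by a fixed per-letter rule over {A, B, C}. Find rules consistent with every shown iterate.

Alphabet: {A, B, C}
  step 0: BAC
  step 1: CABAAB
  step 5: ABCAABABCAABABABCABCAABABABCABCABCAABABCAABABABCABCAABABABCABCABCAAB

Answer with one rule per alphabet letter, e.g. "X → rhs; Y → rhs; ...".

A->AB, B->C, C->AAB

  step 0 ⇒ step 1: BAC ⇒ C·AB·AAB
    A ↦ AB
    B ↦ C
    C ↦ AAB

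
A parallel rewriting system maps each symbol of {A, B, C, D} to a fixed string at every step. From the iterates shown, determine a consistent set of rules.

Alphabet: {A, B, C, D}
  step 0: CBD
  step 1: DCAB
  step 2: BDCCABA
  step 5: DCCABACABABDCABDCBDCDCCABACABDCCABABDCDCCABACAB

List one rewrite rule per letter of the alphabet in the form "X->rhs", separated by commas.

A->CAB, B->A, C->DC, D->B

  step 1 ⇒ step 2: DCAB ⇒ B·DC·CAB·A
    A ↦ CAB
    B ↦ A
    C ↦ DC
    D ↦ B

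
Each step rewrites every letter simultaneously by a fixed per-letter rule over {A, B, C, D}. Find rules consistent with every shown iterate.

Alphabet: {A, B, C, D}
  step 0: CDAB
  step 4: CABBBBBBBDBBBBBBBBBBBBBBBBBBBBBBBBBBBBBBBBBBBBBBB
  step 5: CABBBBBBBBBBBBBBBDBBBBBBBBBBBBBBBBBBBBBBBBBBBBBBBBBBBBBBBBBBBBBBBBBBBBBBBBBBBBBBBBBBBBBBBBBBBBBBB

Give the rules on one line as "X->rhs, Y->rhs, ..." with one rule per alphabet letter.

  step 4 ⇒ step 5: CABBBBBBBDBBBBBBBBBBBBBBBBBBBBBBBBBBBBBBBBBBBBBBB ⇒ CA·B·BB·BB·BB·BB·BB·BB·BB·DB·BB·BB·BB·BB·BB·BB·BB·BB·BB·BB·BB·BB·BB·BB·BB·BB·BB·BB·BB·BB·BB·BB·BB·BB·BB·BB·BB·BB·BB·BB·BB·BB·BB·BB·BB·BB·BB·BB·BB
    A ↦ B
    B ↦ BB
    C ↦ CA
    D ↦ DB

A->B, B->BB, C->CA, D->DB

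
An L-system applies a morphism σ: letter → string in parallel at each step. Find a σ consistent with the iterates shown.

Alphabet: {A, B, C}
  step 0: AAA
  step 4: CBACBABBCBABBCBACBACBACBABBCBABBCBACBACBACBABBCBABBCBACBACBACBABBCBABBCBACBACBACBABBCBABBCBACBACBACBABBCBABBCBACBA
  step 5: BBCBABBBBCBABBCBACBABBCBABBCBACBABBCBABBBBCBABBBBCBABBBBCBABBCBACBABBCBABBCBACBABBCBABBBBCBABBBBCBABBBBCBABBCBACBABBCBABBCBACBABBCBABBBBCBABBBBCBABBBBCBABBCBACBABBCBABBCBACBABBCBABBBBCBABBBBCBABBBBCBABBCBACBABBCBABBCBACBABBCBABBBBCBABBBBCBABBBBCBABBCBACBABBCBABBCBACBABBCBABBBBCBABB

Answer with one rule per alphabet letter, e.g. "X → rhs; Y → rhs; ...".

  step 4 ⇒ step 5: CBACBABBCBABBCBACBACBACBABBCBABBCBACBACBACBABBCBABBCBACBACBACBABBCBABBCBACBACBACBABBCBABBCBACBACBACBABBCBABBCBACBA ⇒ BB·CBA·BB·BB·CBA·BB·CBA·CBA·BB·CBA·BB·CBA·CBA·BB·CBA·BB·BB·CBA·BB·BB·CBA·BB·BB·CBA·BB·CBA·CBA·BB·CBA·BB·CBA·CBA·BB·CBA·BB·BB·CBA·BB·BB·CBA·BB·BB·CBA·BB·CBA·CBA·BB·CBA·BB·CBA·CBA·BB·CBA·BB·BB·CBA·BB·BB·CBA·BB·BB·CBA·BB·CBA·CBA·BB·CBA·BB·CBA·CBA·BB·CBA·BB·BB·CBA·BB·BB·CBA·BB·BB·CBA·BB·CBA·CBA·BB·CBA·BB·CBA·CBA·BB·CBA·BB·BB·CBA·BB·BB·CBA·BB·BB·CBA·BB·CBA·CBA·BB·CBA·BB·CBA·CBA·BB·CBA·BB·BB·CBA·BB
    A ↦ BB
    B ↦ CBA
    C ↦ BB

A->BB, B->CBA, C->BB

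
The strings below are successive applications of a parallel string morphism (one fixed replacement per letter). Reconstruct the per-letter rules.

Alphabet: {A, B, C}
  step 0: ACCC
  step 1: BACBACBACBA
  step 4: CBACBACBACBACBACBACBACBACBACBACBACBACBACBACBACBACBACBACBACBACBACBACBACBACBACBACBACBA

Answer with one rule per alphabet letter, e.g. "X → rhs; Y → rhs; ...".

  step 0 ⇒ step 1: ACCC ⇒ BA·CBA·CBA·CBA
    A ↦ BA
    C ↦ CBA
    B ↦ C  (constrained at step 1)

A->BA, B->C, C->CBA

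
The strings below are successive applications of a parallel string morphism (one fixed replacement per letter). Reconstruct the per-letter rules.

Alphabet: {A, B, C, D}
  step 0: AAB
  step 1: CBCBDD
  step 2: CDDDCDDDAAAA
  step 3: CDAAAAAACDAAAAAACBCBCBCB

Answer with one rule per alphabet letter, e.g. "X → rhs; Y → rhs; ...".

  step 2 ⇒ step 3: CDDDCDDDAAAA ⇒ CD·AA·AA·AA·CD·AA·AA·AA·CB·CB·CB·CB
    A ↦ CB
    C ↦ CD
    D ↦ AA
  step 0 ⇒ step 1: AAB ⇒ CB·CB·DD
    B ↦ DD

A->CB, B->DD, C->CD, D->AA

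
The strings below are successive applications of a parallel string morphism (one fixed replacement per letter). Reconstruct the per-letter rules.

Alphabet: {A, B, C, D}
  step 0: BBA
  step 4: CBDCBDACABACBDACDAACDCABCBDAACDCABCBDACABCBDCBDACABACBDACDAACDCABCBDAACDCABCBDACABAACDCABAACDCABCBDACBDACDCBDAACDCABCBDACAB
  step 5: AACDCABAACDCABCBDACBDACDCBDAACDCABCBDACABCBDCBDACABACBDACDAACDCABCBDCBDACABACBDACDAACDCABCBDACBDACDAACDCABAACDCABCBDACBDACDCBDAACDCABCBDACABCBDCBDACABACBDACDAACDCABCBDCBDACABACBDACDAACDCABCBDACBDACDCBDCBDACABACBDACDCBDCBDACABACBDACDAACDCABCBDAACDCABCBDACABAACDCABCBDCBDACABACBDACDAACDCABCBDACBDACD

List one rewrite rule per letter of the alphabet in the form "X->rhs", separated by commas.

A->CBD, B->ACD, C->A, D->CAB

  step 4 ⇒ step 5: CBDCBDACABACBDACDAACDCABCBDAACDCABCBDACABCBDCBDACABACBDACDAACDCABCBDAACDCABCBDACABAACDCABAACDCABCBDACBDACDCBDAACDCABCBDACAB ⇒ A·ACD·CAB·A·ACD·CAB·CBD·A·CBD·ACD·CBD·A·ACD·CAB·CBD·A·CAB·CBD·CBD·A·CAB·A·CBD·ACD·A·ACD·CAB·CBD·CBD·A·CAB·A·CBD·ACD·A·ACD·CAB·CBD·A·CBD·ACD·A·ACD·CAB·A·ACD·CAB·CBD·A·CBD·ACD·CBD·A·ACD·CAB·CBD·A·CAB·CBD·CBD·A·CAB·A·CBD·ACD·A·ACD·CAB·CBD·CBD·A·CAB·A·CBD·ACD·A·ACD·CAB·CBD·A·CBD·ACD·CBD·CBD·A·CAB·A·CBD·ACD·CBD·CBD·A·CAB·A·CBD·ACD·A·ACD·CAB·CBD·A·ACD·CAB·CBD·A·CAB·A·ACD·CAB·CBD·CBD·A·CAB·A·CBD·ACD·A·ACD·CAB·CBD·A·CBD·ACD
    A ↦ CBD
    B ↦ ACD
    C ↦ A
    D ↦ CAB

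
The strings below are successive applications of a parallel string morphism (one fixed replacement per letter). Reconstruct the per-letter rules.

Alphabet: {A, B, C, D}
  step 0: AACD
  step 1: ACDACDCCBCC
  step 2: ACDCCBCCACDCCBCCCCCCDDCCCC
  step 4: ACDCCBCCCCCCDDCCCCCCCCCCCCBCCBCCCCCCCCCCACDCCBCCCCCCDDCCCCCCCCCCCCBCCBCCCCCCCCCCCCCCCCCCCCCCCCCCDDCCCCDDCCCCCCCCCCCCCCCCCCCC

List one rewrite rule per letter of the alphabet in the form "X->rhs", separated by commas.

A->ACD, B->DD, C->CC, D->BCC

  step 1 ⇒ step 2: ACDACDCCBCC ⇒ ACD·CC·BCC·ACD·CC·BCC·CC·CC·DD·CC·CC
    A ↦ ACD
    B ↦ DD
    C ↦ CC
    D ↦ BCC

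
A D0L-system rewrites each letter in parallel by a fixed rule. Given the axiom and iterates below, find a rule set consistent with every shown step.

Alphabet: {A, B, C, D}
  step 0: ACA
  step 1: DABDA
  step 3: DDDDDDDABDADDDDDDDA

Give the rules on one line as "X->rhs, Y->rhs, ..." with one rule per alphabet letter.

  step 0 ⇒ step 1: ACA ⇒ DA·B·DA
    A ↦ DA
    C ↦ B
    B ↦ CA  (constrained at step 1)
    D ↦ DD  (constrained at step 1)

A->DA, B->CA, C->B, D->DD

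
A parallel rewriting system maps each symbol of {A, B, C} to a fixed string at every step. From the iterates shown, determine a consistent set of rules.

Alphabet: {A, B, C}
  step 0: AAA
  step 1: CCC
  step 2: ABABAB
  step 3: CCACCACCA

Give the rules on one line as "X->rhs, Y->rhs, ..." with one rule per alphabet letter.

  step 2 ⇒ step 3: ABABAB ⇒ C·CA·C·CA·C·CA
    A ↦ C
    B ↦ CA
  step 1 ⇒ step 2: CCC ⇒ AB·AB·AB
    C ↦ AB

A->C, B->CA, C->AB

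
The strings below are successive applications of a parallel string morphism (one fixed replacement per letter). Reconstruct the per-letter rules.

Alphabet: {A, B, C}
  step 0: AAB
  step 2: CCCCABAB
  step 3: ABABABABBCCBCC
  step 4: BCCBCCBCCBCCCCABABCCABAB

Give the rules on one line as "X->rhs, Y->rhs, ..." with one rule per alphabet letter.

A->B, B->CC, C->AB

  step 3 ⇒ step 4: ABABABABBCCBCC ⇒ B·CC·B·CC·B·CC·B·CC·CC·AB·AB·CC·AB·AB
    A ↦ B
    B ↦ CC
    C ↦ AB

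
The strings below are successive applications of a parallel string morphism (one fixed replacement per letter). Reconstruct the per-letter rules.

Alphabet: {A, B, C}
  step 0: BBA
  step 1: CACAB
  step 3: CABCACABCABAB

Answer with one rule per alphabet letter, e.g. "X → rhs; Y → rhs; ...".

A->B, B->CA, C->BA

  step 0 ⇒ step 1: BBA ⇒ CA·CA·B
    A ↦ B
    B ↦ CA
    C ↦ BA  (constrained at step 1)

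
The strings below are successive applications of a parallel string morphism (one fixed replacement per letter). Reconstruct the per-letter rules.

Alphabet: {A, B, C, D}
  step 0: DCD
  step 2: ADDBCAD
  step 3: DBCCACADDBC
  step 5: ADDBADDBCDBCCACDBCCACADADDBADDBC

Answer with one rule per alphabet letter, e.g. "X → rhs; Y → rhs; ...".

A->DB, B->AC, C->AD, D->C

  step 2 ⇒ step 3: ADDBCAD ⇒ DB·C·C·AC·AD·DB·C
    A ↦ DB
    B ↦ AC
    C ↦ AD
    D ↦ C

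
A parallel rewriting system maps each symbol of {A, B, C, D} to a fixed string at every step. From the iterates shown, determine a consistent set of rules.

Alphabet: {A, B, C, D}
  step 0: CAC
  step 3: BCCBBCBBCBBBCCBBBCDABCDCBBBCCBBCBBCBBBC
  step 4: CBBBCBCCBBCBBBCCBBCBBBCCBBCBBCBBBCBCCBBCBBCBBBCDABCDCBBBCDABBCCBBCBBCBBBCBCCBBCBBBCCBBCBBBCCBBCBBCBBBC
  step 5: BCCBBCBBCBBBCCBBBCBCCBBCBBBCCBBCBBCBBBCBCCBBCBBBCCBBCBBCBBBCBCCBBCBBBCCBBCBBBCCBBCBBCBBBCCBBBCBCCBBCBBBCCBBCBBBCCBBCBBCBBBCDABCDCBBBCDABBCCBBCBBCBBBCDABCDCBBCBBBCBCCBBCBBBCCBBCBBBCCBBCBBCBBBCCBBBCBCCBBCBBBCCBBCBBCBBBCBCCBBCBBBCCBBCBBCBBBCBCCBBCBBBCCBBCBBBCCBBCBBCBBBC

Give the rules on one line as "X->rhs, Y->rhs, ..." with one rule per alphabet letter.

  step 4 ⇒ step 5: CBBBCBCCBBCBBBCCBBCBBBCCBBCBBCBBBCBCCBBCBBCBBBCDABCDCBBBCDABBCCBBCBBCBBBCBCCBBCBBBCCBBCBBBCCBBCBBCBBBC ⇒ BC·CBB·CBB·CBB·BC·CBB·BC·BC·CBB·CBB·BC·CBB·CBB·CBB·BC·BC·CBB·CBB·BC·CBB·CBB·CBB·BC·BC·CBB·CBB·BC·CBB·CBB·BC·CBB·CBB·CBB·BC·CBB·BC·BC·CBB·CBB·BC·CBB·CBB·BC·CBB·CBB·CBB·BC·DAB·CD·CBB·BC·DAB·BC·CBB·CBB·CBB·BC·DAB·CD·CBB·CBB·BC·BC·CBB·CBB·BC·CBB·CBB·BC·CBB·CBB·CBB·BC·CBB·BC·BC·CBB·CBB·BC·CBB·CBB·CBB·BC·BC·CBB·CBB·BC·CBB·CBB·CBB·BC·BC·CBB·CBB·BC·CBB·CBB·BC·CBB·CBB·CBB·BC
    A ↦ CD
    B ↦ CBB
    C ↦ BC
    D ↦ DAB

A->CD, B->CBB, C->BC, D->DAB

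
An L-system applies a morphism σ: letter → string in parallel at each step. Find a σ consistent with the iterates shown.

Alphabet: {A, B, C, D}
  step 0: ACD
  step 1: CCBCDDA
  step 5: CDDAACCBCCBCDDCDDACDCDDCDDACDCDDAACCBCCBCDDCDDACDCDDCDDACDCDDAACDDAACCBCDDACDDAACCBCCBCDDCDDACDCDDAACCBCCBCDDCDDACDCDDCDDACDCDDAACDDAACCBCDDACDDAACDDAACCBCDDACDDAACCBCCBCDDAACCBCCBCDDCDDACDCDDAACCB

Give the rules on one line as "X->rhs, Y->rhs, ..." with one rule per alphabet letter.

  step 0 ⇒ step 1: ACD ⇒ CCB·CDD·A
    A ↦ CCB
    C ↦ CDD
    D ↦ A
    B ↦ ACD  (constrained at step 1)

A->CCB, B->ACD, C->CDD, D->A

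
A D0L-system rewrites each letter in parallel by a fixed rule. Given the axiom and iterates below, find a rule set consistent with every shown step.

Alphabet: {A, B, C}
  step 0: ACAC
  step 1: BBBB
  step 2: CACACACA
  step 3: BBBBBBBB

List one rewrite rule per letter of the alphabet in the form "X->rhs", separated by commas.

A->B, B->CA, C->B

  step 2 ⇒ step 3: CACACACA ⇒ B·B·B·B·B·B·B·B
    A ↦ B
    C ↦ B
  step 1 ⇒ step 2: BBBB ⇒ CA·CA·CA·CA
    B ↦ CA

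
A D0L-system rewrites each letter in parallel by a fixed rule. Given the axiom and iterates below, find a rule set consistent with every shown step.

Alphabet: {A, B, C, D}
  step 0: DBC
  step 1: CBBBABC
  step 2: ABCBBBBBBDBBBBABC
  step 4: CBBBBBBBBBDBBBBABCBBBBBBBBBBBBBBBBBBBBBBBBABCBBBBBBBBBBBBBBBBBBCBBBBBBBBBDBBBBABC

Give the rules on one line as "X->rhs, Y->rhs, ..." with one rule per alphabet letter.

A->DBB, B->BB, C->ABC, D->CB

  step 1 ⇒ step 2: CBBBABC ⇒ ABC·BB·BB·BB·DBB·BB·ABC
    A ↦ DBB
    B ↦ BB
    C ↦ ABC
  step 0 ⇒ step 1: DBC ⇒ CB·BB·ABC
    D ↦ CB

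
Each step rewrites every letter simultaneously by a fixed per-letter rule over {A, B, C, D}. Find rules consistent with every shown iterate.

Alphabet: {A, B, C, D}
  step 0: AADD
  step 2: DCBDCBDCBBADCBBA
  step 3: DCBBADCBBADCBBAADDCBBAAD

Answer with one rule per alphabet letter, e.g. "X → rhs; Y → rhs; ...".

A->D, B->A, C->B, D->DCB

  step 2 ⇒ step 3: DCBDCBDCBBADCBBA ⇒ DCB·B·A·DCB·B·A·DCB·B·A·A·D·DCB·B·A·A·D
    A ↦ D
    B ↦ A
    C ↦ B
    D ↦ DCB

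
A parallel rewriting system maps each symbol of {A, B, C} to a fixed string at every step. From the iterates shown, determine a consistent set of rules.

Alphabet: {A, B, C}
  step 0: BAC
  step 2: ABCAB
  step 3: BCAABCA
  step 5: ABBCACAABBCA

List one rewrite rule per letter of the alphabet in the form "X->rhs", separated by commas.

  step 2 ⇒ step 3: ABCAB ⇒ B·CA·A·B·CA
    A ↦ B
    B ↦ CA
    C ↦ A

A->B, B->CA, C->A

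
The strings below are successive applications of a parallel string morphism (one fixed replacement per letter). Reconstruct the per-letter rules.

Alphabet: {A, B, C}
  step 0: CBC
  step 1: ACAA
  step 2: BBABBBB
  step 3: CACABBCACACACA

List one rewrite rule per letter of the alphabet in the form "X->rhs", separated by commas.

A->BB, B->CA, C->A

  step 2 ⇒ step 3: BBABBBB ⇒ CA·CA·BB·CA·CA·CA·CA
    A ↦ BB
    B ↦ CA
  step 0 ⇒ step 1: CBC ⇒ A·CA·A
    C ↦ A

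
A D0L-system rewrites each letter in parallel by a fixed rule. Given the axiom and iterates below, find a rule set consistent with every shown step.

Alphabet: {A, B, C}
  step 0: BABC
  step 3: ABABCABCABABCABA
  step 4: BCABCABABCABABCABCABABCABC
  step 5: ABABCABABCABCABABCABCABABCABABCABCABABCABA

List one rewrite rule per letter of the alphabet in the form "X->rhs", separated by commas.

A->BC, B->A, C->BA

  step 4 ⇒ step 5: BCABCABABCABABCABCABABCABC ⇒ A·BA·BC·A·BA·BC·A·BC·A·BA·BC·A·BC·A·BA·BC·A·BA·BC·A·BC·A·BA·BC·A·BA
    A ↦ BC
    B ↦ A
    C ↦ BA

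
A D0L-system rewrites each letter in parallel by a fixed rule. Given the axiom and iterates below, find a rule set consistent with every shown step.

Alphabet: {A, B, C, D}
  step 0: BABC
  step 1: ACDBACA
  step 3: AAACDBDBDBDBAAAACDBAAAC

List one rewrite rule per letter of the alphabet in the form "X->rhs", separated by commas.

A->DB, B->AC, C->A, D->AA

  step 0 ⇒ step 1: BABC ⇒ AC·DB·AC·A
    A ↦ DB
    B ↦ AC
    C ↦ A
    D ↦ AA  (constrained at step 1)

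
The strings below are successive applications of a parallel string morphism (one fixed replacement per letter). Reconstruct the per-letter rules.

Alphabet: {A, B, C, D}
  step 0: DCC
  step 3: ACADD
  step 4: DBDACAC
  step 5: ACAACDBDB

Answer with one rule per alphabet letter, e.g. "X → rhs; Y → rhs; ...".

A->D, B->A, C->B, D->AC

  step 4 ⇒ step 5: DBDACAC ⇒ AC·A·AC·D·B·D·B
    A ↦ D
    B ↦ A
    C ↦ B
    D ↦ AC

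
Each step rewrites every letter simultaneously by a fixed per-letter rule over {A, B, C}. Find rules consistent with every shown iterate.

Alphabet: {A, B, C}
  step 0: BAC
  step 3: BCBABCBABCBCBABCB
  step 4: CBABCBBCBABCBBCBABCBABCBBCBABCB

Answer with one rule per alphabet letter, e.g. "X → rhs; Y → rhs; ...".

A->B, B->CB, C->AB

  step 3 ⇒ step 4: BCBABCBABCBCBABCB ⇒ CB·AB·CB·B·CB·AB·CB·B·CB·AB·CB·AB·CB·B·CB·AB·CB
    A ↦ B
    B ↦ CB
    C ↦ AB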